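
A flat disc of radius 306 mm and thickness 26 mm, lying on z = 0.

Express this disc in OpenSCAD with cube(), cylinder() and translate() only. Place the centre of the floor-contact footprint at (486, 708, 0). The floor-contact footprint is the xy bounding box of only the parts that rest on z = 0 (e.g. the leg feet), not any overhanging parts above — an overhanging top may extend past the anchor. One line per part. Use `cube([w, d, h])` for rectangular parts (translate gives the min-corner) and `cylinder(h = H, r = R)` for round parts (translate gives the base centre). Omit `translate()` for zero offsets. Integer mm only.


translate([486, 708, 0]) cylinder(h = 26, r = 306);


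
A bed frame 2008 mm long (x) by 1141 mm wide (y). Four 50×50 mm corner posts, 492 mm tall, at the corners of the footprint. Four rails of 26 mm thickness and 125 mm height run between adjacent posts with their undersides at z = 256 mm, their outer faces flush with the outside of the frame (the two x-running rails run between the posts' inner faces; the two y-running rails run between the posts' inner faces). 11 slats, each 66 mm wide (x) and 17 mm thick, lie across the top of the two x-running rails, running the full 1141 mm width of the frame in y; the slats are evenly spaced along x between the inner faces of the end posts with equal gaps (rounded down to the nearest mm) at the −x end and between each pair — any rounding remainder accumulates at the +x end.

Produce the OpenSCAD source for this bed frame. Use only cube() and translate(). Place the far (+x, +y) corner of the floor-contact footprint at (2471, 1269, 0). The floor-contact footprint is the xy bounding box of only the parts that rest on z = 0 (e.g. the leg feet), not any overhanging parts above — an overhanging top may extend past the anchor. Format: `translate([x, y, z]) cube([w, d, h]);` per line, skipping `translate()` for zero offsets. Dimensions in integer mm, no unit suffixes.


translate([463, 128, 0]) cube([50, 50, 492]);
translate([463, 1219, 0]) cube([50, 50, 492]);
translate([2421, 128, 0]) cube([50, 50, 492]);
translate([2421, 1219, 0]) cube([50, 50, 492]);
translate([513, 128, 256]) cube([1908, 26, 125]);
translate([513, 1243, 256]) cube([1908, 26, 125]);
translate([463, 178, 256]) cube([26, 1041, 125]);
translate([2445, 178, 256]) cube([26, 1041, 125]);
translate([611, 128, 381]) cube([66, 1141, 17]);
translate([775, 128, 381]) cube([66, 1141, 17]);
translate([939, 128, 381]) cube([66, 1141, 17]);
translate([1103, 128, 381]) cube([66, 1141, 17]);
translate([1267, 128, 381]) cube([66, 1141, 17]);
translate([1431, 128, 381]) cube([66, 1141, 17]);
translate([1595, 128, 381]) cube([66, 1141, 17]);
translate([1759, 128, 381]) cube([66, 1141, 17]);
translate([1923, 128, 381]) cube([66, 1141, 17]);
translate([2087, 128, 381]) cube([66, 1141, 17]);
translate([2251, 128, 381]) cube([66, 1141, 17]);


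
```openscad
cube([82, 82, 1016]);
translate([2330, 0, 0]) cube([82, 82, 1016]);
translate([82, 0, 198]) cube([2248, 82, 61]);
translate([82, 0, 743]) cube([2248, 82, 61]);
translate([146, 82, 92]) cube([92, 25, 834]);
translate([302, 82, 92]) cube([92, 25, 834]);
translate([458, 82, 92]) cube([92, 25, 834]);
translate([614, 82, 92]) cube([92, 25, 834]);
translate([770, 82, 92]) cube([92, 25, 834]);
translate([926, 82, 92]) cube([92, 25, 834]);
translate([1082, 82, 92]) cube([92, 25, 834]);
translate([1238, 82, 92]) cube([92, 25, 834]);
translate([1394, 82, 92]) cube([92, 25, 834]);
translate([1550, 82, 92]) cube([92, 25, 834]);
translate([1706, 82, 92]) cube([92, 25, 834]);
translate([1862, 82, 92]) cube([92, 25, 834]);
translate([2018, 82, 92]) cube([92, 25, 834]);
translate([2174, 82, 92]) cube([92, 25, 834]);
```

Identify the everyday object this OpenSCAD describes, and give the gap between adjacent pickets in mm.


A fence section. The picket gap is 64 mm.

Two posts, two rails, 14 pickets — a fence section. Span 2248 mm holds 14 pickets of 92 mm with 15 equal gaps: ⌊(2248 − 14·92) / 15⌋ = 64 mm.


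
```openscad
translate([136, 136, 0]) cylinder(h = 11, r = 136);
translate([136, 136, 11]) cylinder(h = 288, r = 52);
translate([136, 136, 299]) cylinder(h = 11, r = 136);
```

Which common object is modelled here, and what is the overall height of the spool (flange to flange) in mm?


A spool. The overall height is 310 mm.

Three coaxial cylinders, large–small–large — a spool. Two 11 mm flanges and a 288 mm core give 11 + 288 + 11 = 310 mm.


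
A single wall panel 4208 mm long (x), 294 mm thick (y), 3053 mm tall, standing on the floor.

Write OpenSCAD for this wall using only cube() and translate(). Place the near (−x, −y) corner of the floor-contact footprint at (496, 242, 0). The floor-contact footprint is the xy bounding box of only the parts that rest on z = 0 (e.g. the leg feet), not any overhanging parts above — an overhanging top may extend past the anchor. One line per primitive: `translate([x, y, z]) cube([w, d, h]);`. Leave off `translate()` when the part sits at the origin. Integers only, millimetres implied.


translate([496, 242, 0]) cube([4208, 294, 3053]);


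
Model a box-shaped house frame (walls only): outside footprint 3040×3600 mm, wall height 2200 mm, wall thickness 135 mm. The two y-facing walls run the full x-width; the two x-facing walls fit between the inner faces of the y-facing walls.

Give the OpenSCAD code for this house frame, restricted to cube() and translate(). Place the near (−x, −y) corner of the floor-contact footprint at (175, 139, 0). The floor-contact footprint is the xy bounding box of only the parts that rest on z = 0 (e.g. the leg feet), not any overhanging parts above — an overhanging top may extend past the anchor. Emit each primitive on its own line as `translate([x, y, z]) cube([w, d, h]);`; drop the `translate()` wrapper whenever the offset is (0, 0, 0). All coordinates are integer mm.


translate([175, 139, 0]) cube([3040, 135, 2200]);
translate([175, 3604, 0]) cube([3040, 135, 2200]);
translate([175, 274, 0]) cube([135, 3330, 2200]);
translate([3080, 274, 0]) cube([135, 3330, 2200]);


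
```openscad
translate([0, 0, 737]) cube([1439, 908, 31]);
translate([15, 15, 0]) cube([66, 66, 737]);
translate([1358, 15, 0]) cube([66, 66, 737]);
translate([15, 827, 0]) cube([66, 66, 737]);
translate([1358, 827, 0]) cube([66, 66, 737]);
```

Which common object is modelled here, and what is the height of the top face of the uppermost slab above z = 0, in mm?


A table. The table height is 768 mm.

A 1439×908×31 slab sits at z = 737 on four 66 mm square posts — a table. The top surface is at 737 + 31 = 768 mm.


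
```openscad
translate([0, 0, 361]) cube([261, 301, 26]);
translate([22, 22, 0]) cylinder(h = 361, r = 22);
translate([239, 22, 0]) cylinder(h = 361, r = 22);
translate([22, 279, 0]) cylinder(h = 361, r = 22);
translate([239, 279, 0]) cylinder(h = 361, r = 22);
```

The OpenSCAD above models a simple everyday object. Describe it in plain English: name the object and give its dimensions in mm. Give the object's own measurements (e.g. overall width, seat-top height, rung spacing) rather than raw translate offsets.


A four-legged stool. The seat is a 261×301×26 mm slab whose top surface is at z = 387 mm; four round legs, each 44 mm in diameter, run from the floor (z = 0) to the underside of the seat, each leg's axis is inset half a diameter from the nearest pair of seat edges (so the leg's bounding box is flush with the corner).


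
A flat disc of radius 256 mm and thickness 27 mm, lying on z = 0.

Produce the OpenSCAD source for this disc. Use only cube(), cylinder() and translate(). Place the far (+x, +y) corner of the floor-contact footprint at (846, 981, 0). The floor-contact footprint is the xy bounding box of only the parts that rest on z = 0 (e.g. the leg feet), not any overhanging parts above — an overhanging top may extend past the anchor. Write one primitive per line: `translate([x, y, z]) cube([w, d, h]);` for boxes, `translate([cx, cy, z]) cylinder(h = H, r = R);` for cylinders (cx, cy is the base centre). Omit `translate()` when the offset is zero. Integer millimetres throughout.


translate([590, 725, 0]) cylinder(h = 27, r = 256);


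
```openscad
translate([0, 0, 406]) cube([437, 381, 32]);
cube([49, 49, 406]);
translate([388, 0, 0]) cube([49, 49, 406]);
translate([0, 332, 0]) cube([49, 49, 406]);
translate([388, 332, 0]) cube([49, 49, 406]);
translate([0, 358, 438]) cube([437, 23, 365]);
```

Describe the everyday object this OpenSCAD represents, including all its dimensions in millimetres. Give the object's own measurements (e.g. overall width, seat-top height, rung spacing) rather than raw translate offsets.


A chair. The seat is a 437×381×32 mm slab with its top at z = 438 mm, on four 49×49 mm corner legs (flush with the seat edges, standing on z = 0). A flat backrest 23 mm thick, 365 mm tall, spans the full seat width and rises from the seat top along its +y edge, rear face flush with the rear of the seat.


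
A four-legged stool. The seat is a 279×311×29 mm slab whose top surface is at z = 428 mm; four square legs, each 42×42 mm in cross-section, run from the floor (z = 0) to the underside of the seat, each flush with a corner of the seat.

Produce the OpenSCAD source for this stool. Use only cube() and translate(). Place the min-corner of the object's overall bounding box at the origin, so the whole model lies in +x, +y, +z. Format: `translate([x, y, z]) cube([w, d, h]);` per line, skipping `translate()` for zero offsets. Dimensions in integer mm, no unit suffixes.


translate([0, 0, 399]) cube([279, 311, 29]);
cube([42, 42, 399]);
translate([237, 0, 0]) cube([42, 42, 399]);
translate([0, 269, 0]) cube([42, 42, 399]);
translate([237, 269, 0]) cube([42, 42, 399]);


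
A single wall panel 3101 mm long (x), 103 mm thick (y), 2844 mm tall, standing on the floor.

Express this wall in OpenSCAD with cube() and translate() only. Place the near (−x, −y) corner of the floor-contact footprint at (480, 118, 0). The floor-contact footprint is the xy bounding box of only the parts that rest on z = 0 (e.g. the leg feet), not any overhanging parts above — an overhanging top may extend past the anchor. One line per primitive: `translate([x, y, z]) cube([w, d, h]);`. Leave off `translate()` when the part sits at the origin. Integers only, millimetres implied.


translate([480, 118, 0]) cube([3101, 103, 2844]);


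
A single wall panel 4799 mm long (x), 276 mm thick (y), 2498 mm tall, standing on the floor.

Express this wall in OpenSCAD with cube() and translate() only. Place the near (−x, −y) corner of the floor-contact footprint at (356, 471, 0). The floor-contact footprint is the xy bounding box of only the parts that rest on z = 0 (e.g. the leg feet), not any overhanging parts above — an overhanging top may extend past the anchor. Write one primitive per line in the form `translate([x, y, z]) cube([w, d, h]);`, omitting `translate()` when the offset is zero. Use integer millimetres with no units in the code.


translate([356, 471, 0]) cube([4799, 276, 2498]);


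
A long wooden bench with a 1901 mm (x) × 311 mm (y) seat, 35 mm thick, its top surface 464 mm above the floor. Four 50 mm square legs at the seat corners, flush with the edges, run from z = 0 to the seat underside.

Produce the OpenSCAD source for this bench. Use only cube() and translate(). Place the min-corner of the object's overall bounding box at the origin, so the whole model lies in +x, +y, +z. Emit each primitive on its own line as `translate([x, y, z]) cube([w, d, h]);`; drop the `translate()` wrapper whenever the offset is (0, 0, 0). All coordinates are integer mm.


// leg_h = 464 − 35 = 429
translate([0, 0, 429]) cube([1901, 311, 35]);
cube([50, 50, 429]);
translate([0, 261, 0]) cube([50, 50, 429]);
translate([1851, 0, 0]) cube([50, 50, 429]);
translate([1851, 261, 0]) cube([50, 50, 429]);


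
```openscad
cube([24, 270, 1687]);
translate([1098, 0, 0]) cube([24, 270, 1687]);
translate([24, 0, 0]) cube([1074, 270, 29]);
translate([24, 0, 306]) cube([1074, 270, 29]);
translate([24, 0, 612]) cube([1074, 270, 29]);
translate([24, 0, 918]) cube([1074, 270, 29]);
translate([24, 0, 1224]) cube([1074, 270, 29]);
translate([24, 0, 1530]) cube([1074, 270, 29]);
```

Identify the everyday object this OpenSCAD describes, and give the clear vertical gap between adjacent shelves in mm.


A bookshelf. The clear shelf gap is 277 mm.

Two tall side panels with 6 horizontal boards between them — a bookshelf. The first two shelf undersides are at z = 0 and z = 306; with shelf thickness 29, the clear gap is 306 − 0 − 29 = 277 mm.


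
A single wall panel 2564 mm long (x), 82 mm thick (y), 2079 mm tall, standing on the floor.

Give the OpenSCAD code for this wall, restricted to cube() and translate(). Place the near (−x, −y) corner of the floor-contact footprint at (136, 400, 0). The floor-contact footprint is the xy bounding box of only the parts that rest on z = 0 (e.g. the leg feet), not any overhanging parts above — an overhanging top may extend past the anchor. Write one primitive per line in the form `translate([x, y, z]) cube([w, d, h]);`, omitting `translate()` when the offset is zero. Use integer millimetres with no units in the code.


translate([136, 400, 0]) cube([2564, 82, 2079]);


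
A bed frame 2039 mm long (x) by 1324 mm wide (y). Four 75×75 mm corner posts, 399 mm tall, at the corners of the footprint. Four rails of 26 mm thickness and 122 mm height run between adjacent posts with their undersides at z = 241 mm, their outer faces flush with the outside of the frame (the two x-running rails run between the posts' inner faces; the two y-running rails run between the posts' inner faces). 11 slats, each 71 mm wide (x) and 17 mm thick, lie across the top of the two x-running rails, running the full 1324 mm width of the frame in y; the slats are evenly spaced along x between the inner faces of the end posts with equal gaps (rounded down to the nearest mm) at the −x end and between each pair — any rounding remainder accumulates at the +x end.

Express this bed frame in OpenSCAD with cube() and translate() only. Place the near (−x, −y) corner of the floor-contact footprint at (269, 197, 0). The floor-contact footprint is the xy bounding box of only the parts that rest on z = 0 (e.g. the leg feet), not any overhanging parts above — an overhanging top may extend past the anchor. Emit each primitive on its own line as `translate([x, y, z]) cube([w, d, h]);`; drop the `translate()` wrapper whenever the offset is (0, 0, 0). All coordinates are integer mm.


translate([269, 197, 0]) cube([75, 75, 399]);
translate([269, 1446, 0]) cube([75, 75, 399]);
translate([2233, 197, 0]) cube([75, 75, 399]);
translate([2233, 1446, 0]) cube([75, 75, 399]);
translate([344, 197, 241]) cube([1889, 26, 122]);
translate([344, 1495, 241]) cube([1889, 26, 122]);
translate([269, 272, 241]) cube([26, 1174, 122]);
translate([2282, 272, 241]) cube([26, 1174, 122]);
translate([436, 197, 363]) cube([71, 1324, 17]);
translate([599, 197, 363]) cube([71, 1324, 17]);
translate([762, 197, 363]) cube([71, 1324, 17]);
translate([925, 197, 363]) cube([71, 1324, 17]);
translate([1088, 197, 363]) cube([71, 1324, 17]);
translate([1251, 197, 363]) cube([71, 1324, 17]);
translate([1414, 197, 363]) cube([71, 1324, 17]);
translate([1577, 197, 363]) cube([71, 1324, 17]);
translate([1740, 197, 363]) cube([71, 1324, 17]);
translate([1903, 197, 363]) cube([71, 1324, 17]);
translate([2066, 197, 363]) cube([71, 1324, 17]);


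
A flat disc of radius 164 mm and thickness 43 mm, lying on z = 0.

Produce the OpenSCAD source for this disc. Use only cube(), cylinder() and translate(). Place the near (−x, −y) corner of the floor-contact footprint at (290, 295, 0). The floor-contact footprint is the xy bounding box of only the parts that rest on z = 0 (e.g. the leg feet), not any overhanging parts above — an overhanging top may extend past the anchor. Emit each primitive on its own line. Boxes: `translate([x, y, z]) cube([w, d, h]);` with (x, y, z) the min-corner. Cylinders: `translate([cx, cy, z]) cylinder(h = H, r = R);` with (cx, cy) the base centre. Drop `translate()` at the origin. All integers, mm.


translate([454, 459, 0]) cylinder(h = 43, r = 164);


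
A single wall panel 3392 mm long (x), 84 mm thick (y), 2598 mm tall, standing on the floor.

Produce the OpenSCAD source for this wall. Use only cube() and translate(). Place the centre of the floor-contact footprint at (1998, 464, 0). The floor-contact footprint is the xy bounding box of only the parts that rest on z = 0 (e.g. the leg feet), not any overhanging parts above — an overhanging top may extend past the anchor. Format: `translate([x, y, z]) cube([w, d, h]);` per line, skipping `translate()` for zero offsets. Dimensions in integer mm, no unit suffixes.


translate([302, 422, 0]) cube([3392, 84, 2598]);


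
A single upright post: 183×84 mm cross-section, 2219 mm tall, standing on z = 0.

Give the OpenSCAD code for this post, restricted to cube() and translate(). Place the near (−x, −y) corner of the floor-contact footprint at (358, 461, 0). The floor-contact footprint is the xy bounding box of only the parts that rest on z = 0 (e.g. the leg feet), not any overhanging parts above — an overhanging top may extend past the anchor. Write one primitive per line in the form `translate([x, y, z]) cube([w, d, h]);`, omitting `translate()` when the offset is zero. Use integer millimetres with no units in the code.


translate([358, 461, 0]) cube([183, 84, 2219]);


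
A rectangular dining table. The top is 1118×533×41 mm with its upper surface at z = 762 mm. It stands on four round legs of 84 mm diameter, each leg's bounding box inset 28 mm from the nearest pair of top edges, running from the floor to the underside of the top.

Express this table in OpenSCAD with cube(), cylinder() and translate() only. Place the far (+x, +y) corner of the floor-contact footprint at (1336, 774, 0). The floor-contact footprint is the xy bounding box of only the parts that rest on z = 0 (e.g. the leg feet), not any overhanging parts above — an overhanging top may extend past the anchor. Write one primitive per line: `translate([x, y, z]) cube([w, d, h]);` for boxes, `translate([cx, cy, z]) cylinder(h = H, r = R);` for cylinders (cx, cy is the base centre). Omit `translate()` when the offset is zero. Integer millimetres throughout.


// leg_h = 762 - 41 = 721
translate([246, 269, 721]) cube([1118, 533, 41]);
translate([316, 339, 0]) cylinder(h = 721, r = 42);
translate([1294, 339, 0]) cylinder(h = 721, r = 42);
translate([316, 732, 0]) cylinder(h = 721, r = 42);
translate([1294, 732, 0]) cylinder(h = 721, r = 42);


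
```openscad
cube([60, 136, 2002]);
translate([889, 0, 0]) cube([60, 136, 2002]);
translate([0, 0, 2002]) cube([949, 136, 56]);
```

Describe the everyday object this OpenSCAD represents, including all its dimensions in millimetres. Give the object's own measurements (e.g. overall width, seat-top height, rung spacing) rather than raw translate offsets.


A door frame. The clear opening is 829 mm wide and 2002 mm high. Two 60 mm wide jambs, 136 mm deep, stand either side of the opening from the floor to the top of the opening. A 56 mm thick head sits across the top of both jambs, spanning the full outside width of the frame.


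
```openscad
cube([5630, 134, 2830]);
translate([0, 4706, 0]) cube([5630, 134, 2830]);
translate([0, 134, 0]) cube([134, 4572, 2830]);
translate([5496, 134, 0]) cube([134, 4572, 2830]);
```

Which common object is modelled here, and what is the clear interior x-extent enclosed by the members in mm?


A house (or room) frame. The interior width is 5362 mm.

Four 2830 mm walls enclosing a rectangle with no floor or roof — a room or house frame. Outside width is 5630 mm and wall thickness is 134 mm, so the interior width is 5630 − 2 × 134 = 5362 mm.


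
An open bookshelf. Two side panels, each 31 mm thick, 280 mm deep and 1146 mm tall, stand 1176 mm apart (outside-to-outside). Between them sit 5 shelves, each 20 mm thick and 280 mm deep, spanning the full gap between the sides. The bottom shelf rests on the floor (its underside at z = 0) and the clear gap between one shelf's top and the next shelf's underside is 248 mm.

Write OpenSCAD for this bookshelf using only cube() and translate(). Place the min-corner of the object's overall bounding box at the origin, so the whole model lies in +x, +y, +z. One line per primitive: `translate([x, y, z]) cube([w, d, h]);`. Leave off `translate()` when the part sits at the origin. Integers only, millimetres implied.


cube([31, 280, 1146]);
translate([1145, 0, 0]) cube([31, 280, 1146]);
translate([31, 0, 0]) cube([1114, 280, 20]);
translate([31, 0, 268]) cube([1114, 280, 20]);
translate([31, 0, 536]) cube([1114, 280, 20]);
translate([31, 0, 804]) cube([1114, 280, 20]);
translate([31, 0, 1072]) cube([1114, 280, 20]);


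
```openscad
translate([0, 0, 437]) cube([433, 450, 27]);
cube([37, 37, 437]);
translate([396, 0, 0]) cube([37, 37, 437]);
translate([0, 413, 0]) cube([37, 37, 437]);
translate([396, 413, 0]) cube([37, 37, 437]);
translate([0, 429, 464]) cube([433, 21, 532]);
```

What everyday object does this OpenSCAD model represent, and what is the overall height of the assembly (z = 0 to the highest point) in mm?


A chair. The overall height is 996 mm.

A slab on four corner posts with a tall panel at the back — a chair. The seat slab sits at z = 437 with thickness 27, and the 532 mm backrest starts at the seat top, so the overall height is 437 + 27 + 532 = 996 mm.


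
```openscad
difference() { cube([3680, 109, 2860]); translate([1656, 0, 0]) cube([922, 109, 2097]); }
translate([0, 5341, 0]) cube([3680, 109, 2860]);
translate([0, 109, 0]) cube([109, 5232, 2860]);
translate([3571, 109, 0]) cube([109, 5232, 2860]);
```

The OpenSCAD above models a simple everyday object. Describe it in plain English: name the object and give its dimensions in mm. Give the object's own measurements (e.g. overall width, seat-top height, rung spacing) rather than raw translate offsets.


A single room: four walls, each 2860 mm tall and 109 mm thick, enclosing an outside footprint 3680×5450 mm (x × y), no floor or roof. The front and back walls (−y and +y sides) run the full x-width; the side walls fit between their inner faces. A door opening 922 mm wide and 2097 mm tall is cut through the front wall from the floor up, its −x edge 1656 mm from the wall's −x end.


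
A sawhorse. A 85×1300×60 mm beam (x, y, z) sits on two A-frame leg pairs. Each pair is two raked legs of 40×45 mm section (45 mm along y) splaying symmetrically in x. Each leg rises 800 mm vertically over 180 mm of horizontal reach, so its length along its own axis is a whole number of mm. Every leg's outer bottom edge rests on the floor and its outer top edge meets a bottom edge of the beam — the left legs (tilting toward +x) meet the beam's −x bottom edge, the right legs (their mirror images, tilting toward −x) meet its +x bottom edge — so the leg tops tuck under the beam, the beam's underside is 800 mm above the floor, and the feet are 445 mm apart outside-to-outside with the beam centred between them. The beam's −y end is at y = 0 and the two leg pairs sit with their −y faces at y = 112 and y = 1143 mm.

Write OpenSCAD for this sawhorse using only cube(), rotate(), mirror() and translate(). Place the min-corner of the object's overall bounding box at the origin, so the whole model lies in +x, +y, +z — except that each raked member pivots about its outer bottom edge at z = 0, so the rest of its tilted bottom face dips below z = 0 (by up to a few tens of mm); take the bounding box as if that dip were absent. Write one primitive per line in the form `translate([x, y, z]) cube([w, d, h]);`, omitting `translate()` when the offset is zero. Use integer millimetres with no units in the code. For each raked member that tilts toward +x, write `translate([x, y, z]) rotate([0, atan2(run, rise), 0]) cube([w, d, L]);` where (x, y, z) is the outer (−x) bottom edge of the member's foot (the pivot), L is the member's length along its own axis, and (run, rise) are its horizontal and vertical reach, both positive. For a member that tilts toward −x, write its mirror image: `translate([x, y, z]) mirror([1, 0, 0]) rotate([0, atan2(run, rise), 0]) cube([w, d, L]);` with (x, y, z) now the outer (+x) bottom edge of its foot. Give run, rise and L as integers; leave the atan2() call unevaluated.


translate([180, 0, 800]) cube([85, 1300, 60]);
translate([0, 112, 0]) rotate([0, atan2(180, 800), 0]) cube([40, 45, 820]);
translate([445, 112, 0]) mirror([1, 0, 0]) rotate([0, atan2(180, 800), 0]) cube([40, 45, 820]);
translate([0, 1143, 0]) rotate([0, atan2(180, 800), 0]) cube([40, 45, 820]);
translate([445, 1143, 0]) mirror([1, 0, 0]) rotate([0, atan2(180, 800), 0]) cube([40, 45, 820]);


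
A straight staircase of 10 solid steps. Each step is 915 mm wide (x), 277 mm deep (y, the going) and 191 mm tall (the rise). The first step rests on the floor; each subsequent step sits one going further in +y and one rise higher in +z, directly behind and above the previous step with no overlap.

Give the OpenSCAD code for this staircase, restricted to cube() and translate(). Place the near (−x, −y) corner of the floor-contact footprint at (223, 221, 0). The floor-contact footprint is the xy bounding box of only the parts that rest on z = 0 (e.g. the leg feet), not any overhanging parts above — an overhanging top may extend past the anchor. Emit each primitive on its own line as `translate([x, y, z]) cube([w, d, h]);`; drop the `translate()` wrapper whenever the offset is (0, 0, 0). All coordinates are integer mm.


translate([223, 221, 0]) cube([915, 277, 191]);
translate([223, 498, 191]) cube([915, 277, 191]);
translate([223, 775, 382]) cube([915, 277, 191]);
translate([223, 1052, 573]) cube([915, 277, 191]);
translate([223, 1329, 764]) cube([915, 277, 191]);
translate([223, 1606, 955]) cube([915, 277, 191]);
translate([223, 1883, 1146]) cube([915, 277, 191]);
translate([223, 2160, 1337]) cube([915, 277, 191]);
translate([223, 2437, 1528]) cube([915, 277, 191]);
translate([223, 2714, 1719]) cube([915, 277, 191]);


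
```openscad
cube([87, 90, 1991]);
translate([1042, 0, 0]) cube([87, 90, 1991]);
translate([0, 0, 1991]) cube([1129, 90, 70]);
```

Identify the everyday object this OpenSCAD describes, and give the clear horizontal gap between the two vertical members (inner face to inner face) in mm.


A door frame. The clear opening width is 955 mm.

Two 1991 mm tall posts with a header on top — a door frame. The left jamb is 87 mm wide at x = 0; the right jamb starts at x = 1042. The clear opening is 1042 − 87 = 955 mm.


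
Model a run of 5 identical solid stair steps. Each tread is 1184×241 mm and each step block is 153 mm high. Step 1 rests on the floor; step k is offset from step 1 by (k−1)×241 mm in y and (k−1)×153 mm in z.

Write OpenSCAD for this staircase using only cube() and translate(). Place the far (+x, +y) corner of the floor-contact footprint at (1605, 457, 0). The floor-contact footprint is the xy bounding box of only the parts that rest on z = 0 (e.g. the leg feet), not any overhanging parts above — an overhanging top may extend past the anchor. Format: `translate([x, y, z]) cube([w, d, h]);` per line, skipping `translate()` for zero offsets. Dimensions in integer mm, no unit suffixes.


translate([421, 216, 0]) cube([1184, 241, 153]);
translate([421, 457, 153]) cube([1184, 241, 153]);
translate([421, 698, 306]) cube([1184, 241, 153]);
translate([421, 939, 459]) cube([1184, 241, 153]);
translate([421, 1180, 612]) cube([1184, 241, 153]);


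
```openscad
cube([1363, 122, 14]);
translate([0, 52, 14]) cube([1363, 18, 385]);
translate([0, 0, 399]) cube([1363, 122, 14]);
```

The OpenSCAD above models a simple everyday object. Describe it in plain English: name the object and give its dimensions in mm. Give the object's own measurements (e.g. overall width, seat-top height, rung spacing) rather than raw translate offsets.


An I-beam lying along x, 1363 mm long. Overall section height 413 mm. Two flanges 122 mm wide (y) and 14 mm thick, one on the floor and one at the top; a web 18 mm thick runs between them, centred on the flange width.


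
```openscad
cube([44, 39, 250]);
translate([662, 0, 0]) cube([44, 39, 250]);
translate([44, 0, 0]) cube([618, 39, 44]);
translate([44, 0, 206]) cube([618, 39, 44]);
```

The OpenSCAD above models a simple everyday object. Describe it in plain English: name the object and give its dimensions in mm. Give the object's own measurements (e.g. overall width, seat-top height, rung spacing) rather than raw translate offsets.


A rectangular picture frame lying in the x–z plane (depth along y). The opening is 618 mm wide (x) by 162 mm tall (z), surrounded by a border 44 mm wide on all four sides. The frame is 39 mm deep and is made of two full-height vertical stiles with two horizontal rails fitted between them.


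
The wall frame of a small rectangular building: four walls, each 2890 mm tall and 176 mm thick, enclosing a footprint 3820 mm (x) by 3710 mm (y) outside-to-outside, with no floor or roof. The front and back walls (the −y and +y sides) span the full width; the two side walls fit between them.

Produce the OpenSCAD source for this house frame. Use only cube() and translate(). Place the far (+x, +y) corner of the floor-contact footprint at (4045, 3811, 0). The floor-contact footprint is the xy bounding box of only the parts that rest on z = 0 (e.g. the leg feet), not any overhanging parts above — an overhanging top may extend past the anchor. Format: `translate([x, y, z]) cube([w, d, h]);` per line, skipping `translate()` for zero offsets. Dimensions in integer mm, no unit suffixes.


translate([225, 101, 0]) cube([3820, 176, 2890]);
translate([225, 3635, 0]) cube([3820, 176, 2890]);
translate([225, 277, 0]) cube([176, 3358, 2890]);
translate([3869, 277, 0]) cube([176, 3358, 2890]);


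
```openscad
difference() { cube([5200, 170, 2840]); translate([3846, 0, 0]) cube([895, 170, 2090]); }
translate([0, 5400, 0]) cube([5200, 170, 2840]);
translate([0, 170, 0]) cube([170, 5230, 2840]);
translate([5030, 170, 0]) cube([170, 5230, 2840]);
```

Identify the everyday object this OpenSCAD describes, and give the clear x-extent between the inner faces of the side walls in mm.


A single room. The interior width is 4860 mm.

Four walls enclosing a rectangle with a door in the front wall — a room. Outside width 5200 minus two 170 mm walls gives 4860 mm.


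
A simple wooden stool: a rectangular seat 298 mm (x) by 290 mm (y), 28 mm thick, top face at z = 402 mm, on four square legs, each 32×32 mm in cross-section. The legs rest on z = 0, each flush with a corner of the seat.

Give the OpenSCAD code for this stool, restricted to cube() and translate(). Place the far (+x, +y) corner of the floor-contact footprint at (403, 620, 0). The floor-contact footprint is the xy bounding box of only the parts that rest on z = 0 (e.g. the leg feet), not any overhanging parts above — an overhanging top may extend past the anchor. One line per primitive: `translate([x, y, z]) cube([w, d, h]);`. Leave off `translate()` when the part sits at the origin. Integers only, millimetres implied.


// leg_h = 402 - 28 = 374
translate([105, 330, 374]) cube([298, 290, 28]);
translate([105, 330, 0]) cube([32, 32, 374]);
translate([371, 330, 0]) cube([32, 32, 374]);
translate([105, 588, 0]) cube([32, 32, 374]);
translate([371, 588, 0]) cube([32, 32, 374]);


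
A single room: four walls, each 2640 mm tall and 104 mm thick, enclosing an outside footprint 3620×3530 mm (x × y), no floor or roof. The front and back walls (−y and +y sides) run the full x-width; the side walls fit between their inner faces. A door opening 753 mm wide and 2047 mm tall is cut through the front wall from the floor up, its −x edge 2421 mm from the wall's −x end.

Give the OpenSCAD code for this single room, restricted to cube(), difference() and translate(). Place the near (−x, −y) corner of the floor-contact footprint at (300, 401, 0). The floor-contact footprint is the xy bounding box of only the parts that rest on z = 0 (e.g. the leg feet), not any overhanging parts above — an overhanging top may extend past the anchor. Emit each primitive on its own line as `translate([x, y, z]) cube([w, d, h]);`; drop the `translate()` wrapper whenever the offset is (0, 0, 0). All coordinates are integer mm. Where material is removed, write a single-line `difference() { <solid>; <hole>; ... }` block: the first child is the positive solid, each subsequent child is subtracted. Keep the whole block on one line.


difference() { translate([300, 401, 0]) cube([3620, 104, 2640]); translate([2721, 401, 0]) cube([753, 104, 2047]); }
translate([300, 3827, 0]) cube([3620, 104, 2640]);
translate([300, 505, 0]) cube([104, 3322, 2640]);
translate([3816, 505, 0]) cube([104, 3322, 2640]);


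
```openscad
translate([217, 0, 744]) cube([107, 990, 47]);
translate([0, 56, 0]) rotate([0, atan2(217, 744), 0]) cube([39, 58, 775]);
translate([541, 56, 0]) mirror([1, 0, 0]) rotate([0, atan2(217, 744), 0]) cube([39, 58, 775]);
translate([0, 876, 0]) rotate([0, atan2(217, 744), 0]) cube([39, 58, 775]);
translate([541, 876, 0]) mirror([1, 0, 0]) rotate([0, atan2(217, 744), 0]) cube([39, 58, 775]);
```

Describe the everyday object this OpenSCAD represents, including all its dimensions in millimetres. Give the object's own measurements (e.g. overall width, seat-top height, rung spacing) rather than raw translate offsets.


A sawhorse. A 107×990×47 mm beam (x, y, z) sits on two A-frame leg pairs. Each pair is two raked legs of 39×58 mm section (58 mm along y) splaying symmetrically in x. Each leg rises 744 mm vertically over 217 mm of horizontal reach and is 775 mm long along its own axis. Every leg's outer bottom edge rests on the floor and its outer top edge meets a bottom edge of the beam — the left legs (tilting toward +x) meet the beam's −x bottom edge, the right legs (their mirror images, tilting toward −x) meet its +x bottom edge — so the leg tops tuck under the beam, the beam's underside is 744 mm above the floor, and the feet are 541 mm apart outside-to-outside with the beam centred between them. The two leg pairs are set in 56 mm from either end of the beam.


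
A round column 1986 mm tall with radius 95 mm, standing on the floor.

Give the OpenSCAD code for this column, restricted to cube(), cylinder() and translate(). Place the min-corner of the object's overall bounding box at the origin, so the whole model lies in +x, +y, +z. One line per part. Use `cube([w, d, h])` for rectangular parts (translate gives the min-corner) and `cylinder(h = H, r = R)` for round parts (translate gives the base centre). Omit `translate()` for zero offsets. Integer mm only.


translate([95, 95, 0]) cylinder(h = 1986, r = 95);


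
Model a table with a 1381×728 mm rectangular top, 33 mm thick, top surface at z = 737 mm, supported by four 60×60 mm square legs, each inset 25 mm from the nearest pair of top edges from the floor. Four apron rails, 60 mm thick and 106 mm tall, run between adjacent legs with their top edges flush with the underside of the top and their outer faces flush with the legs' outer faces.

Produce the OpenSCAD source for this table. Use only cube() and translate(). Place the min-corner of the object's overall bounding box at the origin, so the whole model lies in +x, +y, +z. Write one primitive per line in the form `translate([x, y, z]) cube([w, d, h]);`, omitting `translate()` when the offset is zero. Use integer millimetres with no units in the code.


translate([0, 0, 704]) cube([1381, 728, 33]);
translate([25, 25, 0]) cube([60, 60, 704]);
translate([1296, 25, 0]) cube([60, 60, 704]);
translate([25, 643, 0]) cube([60, 60, 704]);
translate([1296, 643, 0]) cube([60, 60, 704]);
translate([85, 25, 598]) cube([1211, 60, 106]);
translate([85, 643, 598]) cube([1211, 60, 106]);
translate([25, 85, 598]) cube([60, 558, 106]);
translate([1296, 85, 598]) cube([60, 558, 106]);


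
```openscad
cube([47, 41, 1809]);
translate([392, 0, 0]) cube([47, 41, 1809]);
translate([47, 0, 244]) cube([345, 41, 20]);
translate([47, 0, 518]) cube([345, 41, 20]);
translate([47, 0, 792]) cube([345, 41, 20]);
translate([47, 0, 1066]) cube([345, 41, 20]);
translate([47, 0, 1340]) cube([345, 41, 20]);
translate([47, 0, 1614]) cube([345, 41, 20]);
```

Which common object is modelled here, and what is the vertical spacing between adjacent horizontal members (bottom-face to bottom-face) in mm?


A ladder. The rung spacing is 274 mm.

Two tall 47×41 posts with 6 short bars between them — a ladder. Adjacent rungs sit at z = 244 and z = 518, so the spacing is 518 − 244 = 274 mm.


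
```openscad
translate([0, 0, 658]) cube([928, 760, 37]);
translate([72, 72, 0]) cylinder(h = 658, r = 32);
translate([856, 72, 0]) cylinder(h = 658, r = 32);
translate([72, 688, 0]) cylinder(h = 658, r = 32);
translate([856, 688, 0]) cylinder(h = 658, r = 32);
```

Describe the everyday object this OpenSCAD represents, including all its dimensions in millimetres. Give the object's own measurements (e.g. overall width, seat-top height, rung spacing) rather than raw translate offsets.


A rectangular dining table. The top is 928×760×37 mm with its upper surface at z = 695 mm. It stands on four round legs of 64 mm diameter, each leg's bounding box inset 40 mm from the nearest pair of top edges, running from the floor to the underside of the top.


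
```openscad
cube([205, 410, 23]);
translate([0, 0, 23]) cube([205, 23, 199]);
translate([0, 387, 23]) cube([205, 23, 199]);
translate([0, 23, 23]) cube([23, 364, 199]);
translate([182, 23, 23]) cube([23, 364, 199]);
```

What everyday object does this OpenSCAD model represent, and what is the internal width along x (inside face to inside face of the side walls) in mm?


An open box. The internal width is 159 mm.

A 205×410 base slab with four walls standing on it — an open box. The base is 205 mm wide and the walls are 23 mm thick, so the internal width is 205 − 2 × 23 = 159 mm.


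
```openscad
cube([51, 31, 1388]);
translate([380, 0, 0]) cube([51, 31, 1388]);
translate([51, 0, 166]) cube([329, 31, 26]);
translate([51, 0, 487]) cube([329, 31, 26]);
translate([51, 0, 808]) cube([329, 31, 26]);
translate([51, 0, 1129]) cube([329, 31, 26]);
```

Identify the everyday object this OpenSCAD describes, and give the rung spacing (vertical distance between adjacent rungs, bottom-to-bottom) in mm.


A ladder. The rung spacing is 321 mm.

Two tall 51×31 posts with 4 short bars between them — a ladder. Adjacent rungs sit at z = 166 and z = 487, so the spacing is 487 − 166 = 321 mm.


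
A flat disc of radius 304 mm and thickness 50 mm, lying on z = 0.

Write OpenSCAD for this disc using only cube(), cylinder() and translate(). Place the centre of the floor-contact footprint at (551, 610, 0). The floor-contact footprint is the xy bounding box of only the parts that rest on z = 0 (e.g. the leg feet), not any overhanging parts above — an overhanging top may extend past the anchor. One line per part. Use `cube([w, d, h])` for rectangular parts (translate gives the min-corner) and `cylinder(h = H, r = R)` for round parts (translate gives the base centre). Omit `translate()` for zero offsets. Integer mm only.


translate([551, 610, 0]) cylinder(h = 50, r = 304);


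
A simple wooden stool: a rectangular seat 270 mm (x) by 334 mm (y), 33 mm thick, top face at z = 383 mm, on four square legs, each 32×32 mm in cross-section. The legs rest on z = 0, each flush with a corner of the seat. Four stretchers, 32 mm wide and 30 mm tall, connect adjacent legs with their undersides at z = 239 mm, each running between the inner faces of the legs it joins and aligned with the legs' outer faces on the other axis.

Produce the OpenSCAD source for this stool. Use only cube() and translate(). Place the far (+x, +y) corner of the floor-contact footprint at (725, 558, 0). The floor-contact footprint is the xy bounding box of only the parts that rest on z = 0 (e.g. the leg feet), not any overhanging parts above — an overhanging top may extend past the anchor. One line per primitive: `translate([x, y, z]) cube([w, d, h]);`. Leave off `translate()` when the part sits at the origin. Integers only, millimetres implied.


translate([455, 224, 350]) cube([270, 334, 33]);
translate([455, 224, 0]) cube([32, 32, 350]);
translate([693, 224, 0]) cube([32, 32, 350]);
translate([455, 526, 0]) cube([32, 32, 350]);
translate([693, 526, 0]) cube([32, 32, 350]);
translate([487, 224, 239]) cube([206, 32, 30]);
translate([487, 526, 239]) cube([206, 32, 30]);
translate([455, 256, 239]) cube([32, 270, 30]);
translate([693, 256, 239]) cube([32, 270, 30]);
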